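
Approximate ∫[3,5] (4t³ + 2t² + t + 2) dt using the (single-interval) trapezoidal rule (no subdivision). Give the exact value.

688

T = (b−a)/2 · [f(3) + f(5)] = 1·[131 + 557] = 688.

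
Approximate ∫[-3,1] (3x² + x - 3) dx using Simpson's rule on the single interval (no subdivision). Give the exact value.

12

S = (b−a)/6 · [f(-3) + 4f(-1) + f(1)] = 0.666667·[21 + 4·(-1) + 1] = 12.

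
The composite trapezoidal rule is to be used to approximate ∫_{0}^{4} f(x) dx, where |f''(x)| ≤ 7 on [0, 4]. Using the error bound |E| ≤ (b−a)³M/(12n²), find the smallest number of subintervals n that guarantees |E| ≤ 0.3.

Need 448/(12n²) ≤ 0.3.
n² ≥ 448/(12·0.3) = 124.444 ⇒ n ≥ 11.1555, so the smallest n is 12.

12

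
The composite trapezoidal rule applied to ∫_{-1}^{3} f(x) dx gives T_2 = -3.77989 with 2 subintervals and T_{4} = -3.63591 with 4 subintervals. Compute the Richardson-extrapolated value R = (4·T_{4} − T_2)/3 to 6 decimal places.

R = (4·T_{4} − T_2) / 3 = (4·(-3.63591) − (-3.77989))/3 = (-10.76375)/3 = -3.587917.

-3.587917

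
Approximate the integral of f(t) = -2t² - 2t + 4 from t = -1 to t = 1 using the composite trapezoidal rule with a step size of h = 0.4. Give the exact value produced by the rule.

h = (1 − (-1))/5 = 0.4.
Nodes t₀,…,t₅ = -1, -0.6, -0.2, 0.2, 0.6, 1.
f(t) = -2t² - 2t + 4: f₀=4, f₁=4.48, f₂=4.32, f₃=3.52, f₄=2.08, f₅=0.
(h/2)·[f₀ + 2f₁ + 2f₂ + 2f₃ + 2f₄ + f₅] = 0.2·(32.8) = 6.56.

6.56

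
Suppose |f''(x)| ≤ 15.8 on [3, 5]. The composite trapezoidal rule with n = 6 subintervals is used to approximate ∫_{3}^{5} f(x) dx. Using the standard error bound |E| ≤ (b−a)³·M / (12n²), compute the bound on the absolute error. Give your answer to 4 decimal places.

0.2926

|E| ≤ (2)³·15.8 / (12·6²) = 126.4/432 = 0.2926.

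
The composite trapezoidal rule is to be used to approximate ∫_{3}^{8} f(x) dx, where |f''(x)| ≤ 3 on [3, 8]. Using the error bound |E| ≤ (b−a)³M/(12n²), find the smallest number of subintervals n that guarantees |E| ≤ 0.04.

28

Need 375/(12n²) ≤ 0.04.
n² ≥ 375/(12·0.04) = 781.25 ⇒ n ≥ 27.9508, so the smallest n is 28.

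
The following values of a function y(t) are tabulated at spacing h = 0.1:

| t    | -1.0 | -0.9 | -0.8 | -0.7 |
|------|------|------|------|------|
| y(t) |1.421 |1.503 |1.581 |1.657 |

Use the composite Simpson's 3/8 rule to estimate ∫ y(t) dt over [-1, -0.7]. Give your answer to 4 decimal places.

h = 0.1, n = 3.
(3h/8)·[y₀ + 3y₁ + 3y₂ + y₃] = 0.0375·(12.330) = 0.4624.

0.4624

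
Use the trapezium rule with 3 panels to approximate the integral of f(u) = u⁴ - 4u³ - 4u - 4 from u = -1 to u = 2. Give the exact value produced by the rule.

h = (2 − (-1))/3 = 1.
Nodes u₀,…,u₃ = -1, 0, 1, 2.
f(u) = u⁴ - 4u³ - 4u - 4: f₀=5, f₁=-4, f₂=-11, f₃=-28.
(h/2)·[f₀ + 2f₁ + 2f₂ + f₃] = 0.5·(-53) = -26.5.

-26.5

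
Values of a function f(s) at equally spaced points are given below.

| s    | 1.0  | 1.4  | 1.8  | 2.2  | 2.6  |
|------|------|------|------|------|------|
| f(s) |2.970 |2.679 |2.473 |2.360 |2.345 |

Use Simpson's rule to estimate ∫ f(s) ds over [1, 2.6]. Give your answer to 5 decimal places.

4.05560

h = 0.4, n = 4.
(h/3)·[y₀ + 4y₁ + 2y₂ + 4y₃ + y₄] = 0.133333·(30.417) = 4.05560.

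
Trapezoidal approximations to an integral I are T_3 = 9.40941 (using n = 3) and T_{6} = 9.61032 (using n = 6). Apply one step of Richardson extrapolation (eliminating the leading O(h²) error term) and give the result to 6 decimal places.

9.677290

R = (4·T_{6} − T_3) / 3 = (4·9.61032 − 9.40941)/3 = (29.03187)/3 = 9.677290.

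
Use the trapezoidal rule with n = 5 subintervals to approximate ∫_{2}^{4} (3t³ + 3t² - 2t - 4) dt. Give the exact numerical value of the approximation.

h = (4 − 2)/5 = 0.4.
Nodes t₀,…,t₅ = 2, 2.4, 2.8, 3.2, 3.6, 4.
f(t) = 3t³ + 3t² - 2t - 4: f₀=28, f₁=49.952, f₂=79.776, f₃=118.624, f₄=167.648, f₅=228.
(h/2)·[f₀ + 2f₁ + 2f₂ + 2f₃ + 2f₄ + f₅] = 0.2·(1088) = 217.6.

217.6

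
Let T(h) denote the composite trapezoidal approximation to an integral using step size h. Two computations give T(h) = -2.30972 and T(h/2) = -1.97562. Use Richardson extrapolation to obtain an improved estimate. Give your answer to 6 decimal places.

-1.864253

R = (4·T(h/2) − T(h)) / 3 = (4·(-1.97562) − (-2.30972))/3 = (-5.59276)/3 = -1.864253.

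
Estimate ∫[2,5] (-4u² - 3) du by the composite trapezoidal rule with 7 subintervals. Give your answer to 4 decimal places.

h = (5 − 2)/7 = 0.428571.
Nodes u₀,…,u₇ = 2, 2.428571, 2.857143, 3.285714, 3.714286, 4.142857, 4.571429, 5.
f(u) = -4u² - 3: f₀=-19, f₁=-26.591837, f₂=-35.653061, f₃=-46.183673, f₄=-58.183673, f₅=-71.653061, f₆=-86.591837, f₇=-103.
(h/2)·[f₀ + 2f₁ + 2f₂ + 2f₃ + 2f₄ + 2f₅ + 2f₆ + f₇] = 0.214286·(-771.714286) = -165.3673.

-165.3673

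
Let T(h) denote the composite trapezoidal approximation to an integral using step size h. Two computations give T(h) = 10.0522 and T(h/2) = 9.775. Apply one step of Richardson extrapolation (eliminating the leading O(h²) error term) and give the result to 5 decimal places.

R = (4·T(h/2) − T(h)) / 3 = (4·9.775 − 10.0522)/3 = (29.0478)/3 = 9.68260.

9.68260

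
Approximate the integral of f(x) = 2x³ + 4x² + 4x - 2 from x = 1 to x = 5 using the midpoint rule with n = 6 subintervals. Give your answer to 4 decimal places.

514.0741

h = (5 − 1)/6 = 0.666667.
Midpoints m₁,…,m₆ = 1.333333, 2, 2.666667, 3.333333, 4, 4.666667.
f(m₁)=15.185185, f(m₂)=38, f(m₃)=75.037037, f(m₄)=129.851852, f(m₅)=206, f(m₆)=307.037037.
h·[f(m₁) + f(m₂) + f(m₃) + f(m₄) + f(m₅) + f(m₆)] = 0.666667·(771.111111) = 514.0741.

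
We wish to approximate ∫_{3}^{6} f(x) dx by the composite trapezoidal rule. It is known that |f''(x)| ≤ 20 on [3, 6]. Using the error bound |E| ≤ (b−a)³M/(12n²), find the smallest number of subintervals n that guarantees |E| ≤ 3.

4

Need 540/(12n²) ≤ 3.
n² ≥ 540/(12·3) = 15 ⇒ n ≥ 3.8730, so the smallest n is 4.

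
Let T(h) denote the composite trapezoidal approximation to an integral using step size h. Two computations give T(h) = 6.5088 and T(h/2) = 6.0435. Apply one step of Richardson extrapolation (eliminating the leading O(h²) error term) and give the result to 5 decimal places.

R = (4·T(h/2) − T(h)) / 3 = (4·6.0435 − 6.5088)/3 = (17.6652)/3 = 5.88840.

5.88840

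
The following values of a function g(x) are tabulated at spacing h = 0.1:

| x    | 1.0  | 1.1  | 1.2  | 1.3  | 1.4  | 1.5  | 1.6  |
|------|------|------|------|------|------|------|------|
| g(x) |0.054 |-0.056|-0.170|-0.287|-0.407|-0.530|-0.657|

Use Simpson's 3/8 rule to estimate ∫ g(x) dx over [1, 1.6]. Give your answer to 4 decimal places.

-0.1750

h = 0.1, n = 6.
(3h/8)·[y₀ + 3y₁ + 3y₂ + 2y₃ + 3y₄ + 3y₅ + y₆] = 0.0375·(-4.666) = -0.1750.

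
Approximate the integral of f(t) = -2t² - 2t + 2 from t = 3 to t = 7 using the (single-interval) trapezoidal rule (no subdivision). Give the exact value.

-264

T = (b−a)/2 · [f(3) + f(7)] = 2·[(-22) + (-110)] = -264.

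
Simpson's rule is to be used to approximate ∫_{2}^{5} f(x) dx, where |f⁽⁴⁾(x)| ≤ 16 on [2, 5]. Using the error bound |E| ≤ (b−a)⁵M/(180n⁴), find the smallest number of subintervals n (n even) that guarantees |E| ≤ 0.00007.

24

Need 3888/(180n⁴) ≤ 0.00007.
n⁴ ≥ 3888/(180·0.00007) = 308571 ⇒ n ≥ 23.5689, so the smallest even n is 24. (n must be even for Simpson's rule.)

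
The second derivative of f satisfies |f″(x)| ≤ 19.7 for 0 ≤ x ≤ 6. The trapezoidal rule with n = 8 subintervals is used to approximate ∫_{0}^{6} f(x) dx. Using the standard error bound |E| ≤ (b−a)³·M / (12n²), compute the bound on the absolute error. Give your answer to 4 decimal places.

5.5406

|E| ≤ (6)³·19.7 / (12·8²) = 4255.2/768 = 5.5406.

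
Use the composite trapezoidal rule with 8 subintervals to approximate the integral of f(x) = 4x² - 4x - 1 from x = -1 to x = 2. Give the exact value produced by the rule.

h = (2 − (-1))/8 = 0.375.
Nodes x₀,…,x₈ = -1, -0.625, -0.25, 0.125, 0.5, 0.875, 1.25, 1.625, 2.
f(x) = 4x² - 4x - 1: f₀=7, f₁=3.0625, f₂=0.25, f₃=-1.4375, f₄=-2, f₅=-1.4375, f₆=0.25, f₇=3.0625, f₈=7.
(h/2)·[f₀ + 2f₁ + 2f₂ + 2f₃ + 2f₄ + 2f₅ + 2f₆ + 2f₇ + f₈] = 0.1875·(17.5) = 3.28125.

3.28125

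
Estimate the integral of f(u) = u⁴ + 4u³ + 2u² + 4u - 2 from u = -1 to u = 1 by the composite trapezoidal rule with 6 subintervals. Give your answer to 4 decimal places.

-2.1193

h = (1 − (-1))/6 = 0.333333.
Nodes u₀,…,u₆ = -1, -0.666667, -0.333333, 0, 0.333333, 0.666667, 1.
f(u) = u⁴ + 4u³ + 2u² + 4u - 2: f₀=-7, f₁=-4.765432, f₂=-3.246914, f₃=-2, f₄=-0.283951, f₅=2.938272, f₆=9.
(h/2)·[f₀ + 2f₁ + 2f₂ + 2f₃ + 2f₄ + 2f₅ + f₆] = 0.166667·(-12.716049) = -2.1193.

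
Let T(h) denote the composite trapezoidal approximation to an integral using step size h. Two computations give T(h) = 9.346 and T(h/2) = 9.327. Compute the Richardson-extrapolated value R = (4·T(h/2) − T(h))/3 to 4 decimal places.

9.3207

R = (4·T(h/2) − T(h)) / 3 = (4·9.327 − 9.346)/3 = (27.962)/3 = 9.3207.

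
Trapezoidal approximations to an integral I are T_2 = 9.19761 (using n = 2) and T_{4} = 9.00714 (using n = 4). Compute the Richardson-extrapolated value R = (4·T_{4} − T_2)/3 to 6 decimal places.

R = (4·T_{4} − T_2) / 3 = (4·9.00714 − 9.19761)/3 = (26.83095)/3 = 8.943650.

8.943650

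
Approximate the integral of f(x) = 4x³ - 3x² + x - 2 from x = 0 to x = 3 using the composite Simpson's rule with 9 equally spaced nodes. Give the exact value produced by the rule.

52.5

h = (3 − 0)/8 = 0.375.
Nodes x₀,…,x₈ = 0, 0.375, 0.75, 1.125, 1.5, 1.875, 2.25, 2.625, 3.
f(x) = 4x³ - 3x² + x - 2: f₀=-2, f₁=-1.8359375, f₂=-1.25, f₃=1.0234375, f₄=6.25, f₅=15.6953125, f₆=30.625, f₇=52.3046875, f₈=82.
(h/3)·[f₀ + 4f₁ + 2f₂ + 4f₃ + 2f₄ + 4f₅ + 2f₆ + 4f₇ + f₈] = 0.125·(420) = 52.5.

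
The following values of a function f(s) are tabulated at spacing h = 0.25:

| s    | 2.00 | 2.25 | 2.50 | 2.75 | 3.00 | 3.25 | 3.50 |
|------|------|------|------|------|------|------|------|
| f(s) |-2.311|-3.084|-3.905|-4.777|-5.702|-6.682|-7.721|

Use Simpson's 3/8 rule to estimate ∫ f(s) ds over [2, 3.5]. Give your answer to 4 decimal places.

-7.2848

h = 0.25, n = 6.
(3h/8)·[y₀ + 3y₁ + 3y₂ + 2y₃ + 3y₄ + 3y₅ + y₆] = 0.09375·(-77.705) = -7.2848.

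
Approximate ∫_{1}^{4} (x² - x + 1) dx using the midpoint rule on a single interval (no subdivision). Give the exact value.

14.25

M = (b−a)·f(2.5) = 3·(4.75) = 14.25.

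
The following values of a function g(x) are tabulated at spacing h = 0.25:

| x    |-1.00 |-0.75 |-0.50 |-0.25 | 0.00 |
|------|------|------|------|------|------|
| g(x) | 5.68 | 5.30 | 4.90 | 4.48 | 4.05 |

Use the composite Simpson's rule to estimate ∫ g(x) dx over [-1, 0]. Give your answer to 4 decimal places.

h = 0.25, n = 4.
(h/3)·[y₀ + 4y₁ + 2y₂ + 4y₃ + y₄] = 0.083333·(58.65) = 4.8875.

4.8875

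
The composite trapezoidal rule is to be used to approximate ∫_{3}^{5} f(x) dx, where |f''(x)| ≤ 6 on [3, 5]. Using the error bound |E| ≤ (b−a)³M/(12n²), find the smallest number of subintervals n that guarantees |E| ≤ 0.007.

24

Need 48/(12n²) ≤ 0.007.
n² ≥ 48/(12·0.007) = 571.429 ⇒ n ≥ 23.9046, so the smallest n is 24.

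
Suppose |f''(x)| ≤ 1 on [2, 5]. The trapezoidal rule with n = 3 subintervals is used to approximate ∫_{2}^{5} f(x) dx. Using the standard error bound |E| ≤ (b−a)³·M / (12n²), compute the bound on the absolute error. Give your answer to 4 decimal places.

0.2500

|E| ≤ (3)³·1 / (12·3²) = 27/108 = 0.2500.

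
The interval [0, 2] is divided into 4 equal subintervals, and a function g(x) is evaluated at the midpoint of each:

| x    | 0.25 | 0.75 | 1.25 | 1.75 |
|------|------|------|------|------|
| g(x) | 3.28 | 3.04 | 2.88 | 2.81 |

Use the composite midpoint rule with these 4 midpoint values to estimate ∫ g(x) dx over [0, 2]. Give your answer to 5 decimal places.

h = 0.5, n = 4.
h·[y(m₁) + y(m₂) + y(m₃) + y(m₄)] = 0.5·(12.01) = 6.00500.

6.00500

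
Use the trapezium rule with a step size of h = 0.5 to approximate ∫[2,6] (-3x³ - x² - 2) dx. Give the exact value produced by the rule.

h = (6 − 2)/8 = 0.5.
Nodes x₀,…,x₈ = 2, 2.5, 3, 3.5, 4, 4.5, 5, 5.5, 6.
f(x) = -3x³ - x² - 2: f₀=-30, f₁=-55.125, f₂=-92, f₃=-142.875, f₄=-210, f₅=-295.625, f₆=-402, f₇=-531.375, f₈=-686.
(h/2)·[f₀ + 2f₁ + 2f₂ + 2f₃ + 2f₄ + 2f₅ + 2f₆ + 2f₇ + f₈] = 0.25·(-4174) = -1043.5.

-1043.5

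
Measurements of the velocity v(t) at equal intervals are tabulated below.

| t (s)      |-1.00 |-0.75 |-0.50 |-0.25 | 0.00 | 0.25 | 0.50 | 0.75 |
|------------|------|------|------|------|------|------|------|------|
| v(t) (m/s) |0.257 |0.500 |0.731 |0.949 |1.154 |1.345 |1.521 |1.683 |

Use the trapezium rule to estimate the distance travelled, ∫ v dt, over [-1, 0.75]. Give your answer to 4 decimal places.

h = 0.25, n = 7.
(h/2)·[y₀ + 2y₁ + 2y₂ + 2y₃ + 2y₄ + 2y₅ + 2y₆ + y₇] = 0.125·(14.340) = 1.7925.

1.7925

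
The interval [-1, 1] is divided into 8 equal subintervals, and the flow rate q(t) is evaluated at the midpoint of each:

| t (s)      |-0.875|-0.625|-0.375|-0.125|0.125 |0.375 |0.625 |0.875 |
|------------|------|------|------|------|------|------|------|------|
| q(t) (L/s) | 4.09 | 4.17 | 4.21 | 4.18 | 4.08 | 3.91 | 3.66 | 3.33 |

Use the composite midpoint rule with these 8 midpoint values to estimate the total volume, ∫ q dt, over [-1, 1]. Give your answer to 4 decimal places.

7.9075

h = 0.25, n = 8.
h·[y(m₁) + y(m₂) + y(m₃) + y(m₄) + y(m₅) + y(m₆) + y(m₇) + y(m₈)] = 0.25·(31.63) = 7.9075.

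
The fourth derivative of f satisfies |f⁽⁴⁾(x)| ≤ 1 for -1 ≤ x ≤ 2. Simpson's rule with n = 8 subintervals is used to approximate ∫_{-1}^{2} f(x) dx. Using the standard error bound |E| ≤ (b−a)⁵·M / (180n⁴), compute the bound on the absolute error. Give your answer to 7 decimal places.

|E| ≤ (3)⁵·1 / (180·8⁴) = 243/737280 = 0.0003296.

0.0003296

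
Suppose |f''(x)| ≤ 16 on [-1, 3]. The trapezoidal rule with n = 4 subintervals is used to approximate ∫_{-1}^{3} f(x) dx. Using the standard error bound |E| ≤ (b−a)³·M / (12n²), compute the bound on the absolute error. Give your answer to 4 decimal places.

|E| ≤ (4)³·16 / (12·4²) = 1024/192 = 5.3333.

5.3333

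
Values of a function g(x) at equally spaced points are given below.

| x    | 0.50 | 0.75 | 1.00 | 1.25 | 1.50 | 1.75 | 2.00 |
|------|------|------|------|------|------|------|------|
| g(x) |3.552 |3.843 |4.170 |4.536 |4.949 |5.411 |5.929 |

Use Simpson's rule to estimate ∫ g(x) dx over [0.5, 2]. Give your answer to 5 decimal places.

h = 0.25, n = 6.
(h/3)·[y₀ + 4y₁ + 2y₂ + 4y₃ + 2y₄ + 4y₅ + y₆] = 0.083333·(82.879) = 6.90658.

6.90658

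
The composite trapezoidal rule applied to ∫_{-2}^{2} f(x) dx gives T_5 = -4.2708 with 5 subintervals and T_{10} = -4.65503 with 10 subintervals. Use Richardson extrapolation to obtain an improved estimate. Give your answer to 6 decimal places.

R = (4·T_{10} − T_5) / 3 = (4·(-4.65503) − (-4.2708))/3 = (-14.34932)/3 = -4.783107.

-4.783107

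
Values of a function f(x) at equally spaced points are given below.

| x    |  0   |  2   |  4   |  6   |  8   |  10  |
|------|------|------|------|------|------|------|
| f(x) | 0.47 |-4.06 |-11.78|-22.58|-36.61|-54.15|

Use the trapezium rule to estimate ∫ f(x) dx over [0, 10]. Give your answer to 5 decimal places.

h = 2, n = 5.
(h/2)·[y₀ + 2y₁ + 2y₂ + 2y₃ + 2y₄ + y₅] = 1·(-203.74) = -203.74000.

-203.74000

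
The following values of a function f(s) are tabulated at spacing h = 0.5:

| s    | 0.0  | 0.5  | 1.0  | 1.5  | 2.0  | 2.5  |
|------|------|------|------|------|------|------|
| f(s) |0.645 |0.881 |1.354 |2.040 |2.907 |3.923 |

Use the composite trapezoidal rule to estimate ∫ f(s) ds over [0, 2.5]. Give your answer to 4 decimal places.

4.7330

h = 0.5, n = 5.
(h/2)·[y₀ + 2y₁ + 2y₂ + 2y₃ + 2y₄ + y₅] = 0.25·(18.932) = 4.7330.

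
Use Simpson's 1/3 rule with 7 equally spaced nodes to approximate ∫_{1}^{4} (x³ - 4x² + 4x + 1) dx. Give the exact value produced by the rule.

h = (4 − 1)/6 = 0.5.
Nodes x₀,…,x₆ = 1, 1.5, 2, 2.5, 3, 3.5, 4.
f(x) = x³ - 4x² + 4x + 1: f₀=2, f₁=1.375, f₂=1, f₃=1.625, f₄=4, f₅=8.875, f₆=17.
(h/3)·[f₀ + 4f₁ + 2f₂ + 4f₃ + 2f₄ + 4f₅ + f₆] = 0.166667·(76.5) = 12.75.

12.75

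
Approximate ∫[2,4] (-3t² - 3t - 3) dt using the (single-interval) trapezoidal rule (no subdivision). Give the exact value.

-84

T = (b−a)/2 · [f(2) + f(4)] = 1·[(-21) + (-63)] = -84.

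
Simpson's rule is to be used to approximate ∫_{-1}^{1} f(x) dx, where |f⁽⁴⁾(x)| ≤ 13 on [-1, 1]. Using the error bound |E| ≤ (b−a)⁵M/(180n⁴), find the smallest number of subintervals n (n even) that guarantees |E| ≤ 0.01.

Need 416/(180n⁴) ≤ 0.01.
n⁴ ≥ 416/(180·0.01) = 231.111 ⇒ n ≥ 3.8990, so the smallest even n is 4. (n must be even for Simpson's rule.)

4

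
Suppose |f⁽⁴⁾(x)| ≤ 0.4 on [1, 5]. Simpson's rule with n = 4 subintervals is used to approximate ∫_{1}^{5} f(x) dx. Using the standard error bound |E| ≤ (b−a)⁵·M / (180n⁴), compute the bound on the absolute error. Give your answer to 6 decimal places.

0.008889

|E| ≤ (4)⁵·0.4 / (180·4⁴) = 409.6/46080 = 0.008889.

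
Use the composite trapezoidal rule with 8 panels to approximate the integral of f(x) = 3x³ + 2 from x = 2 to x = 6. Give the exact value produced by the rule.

h = (6 − 2)/8 = 0.5.
Nodes x₀,…,x₈ = 2, 2.5, 3, 3.5, 4, 4.5, 5, 5.5, 6.
f(x) = 3x³ + 2: f₀=26, f₁=48.875, f₂=83, f₃=130.625, f₄=194, f₅=275.375, f₆=377, f₇=501.125, f₈=650.
(h/2)·[f₀ + 2f₁ + 2f₂ + 2f₃ + 2f₄ + 2f₅ + 2f₆ + 2f₇ + f₈] = 0.25·(3896) = 974.

974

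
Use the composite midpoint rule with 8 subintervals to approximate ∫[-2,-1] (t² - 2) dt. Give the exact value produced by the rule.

h = (-1 − (-2))/8 = 0.125.
Midpoints m₁,…,m₈ = -1.9375, -1.8125, -1.6875, -1.5625, -1.4375, -1.3125, -1.1875, -1.0625.
f(m₁)=1.75390625, f(m₂)=1.28515625, f(m₃)=0.84765625, f(m₄)=0.44140625, f(m₅)=0.06640625, f(m₆)=-0.27734375, f(m₇)=-0.58984375, f(m₈)=-0.87109375.
h·[f(m₁) + f(m₂) + f(m₃) + f(m₄) + f(m₅) + f(m₆) + f(m₇) + f(m₈)] = 0.125·(2.65625) = 0.33203125.

0.33203125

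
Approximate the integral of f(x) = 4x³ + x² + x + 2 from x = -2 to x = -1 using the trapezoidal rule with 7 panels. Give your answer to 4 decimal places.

h = (-1 − (-2))/7 = 0.142857.
Nodes x₀,…,x₇ = -2, -1.857143, -1.714286, -1.571429, -1.428571, -1.285714, -1.142857, -1.
f(x) = 4x³ + x² + x + 2: f₀=-28, f₁=-22.029155, f₂=-16.927114, f₃=-12.623907, f₄=-9.049563, f₅=-6.134111, f₆=-3.807580, f₇=-2.
(h/2)·[f₀ + 2f₁ + 2f₂ + 2f₃ + 2f₄ + 2f₅ + 2f₆ + f₇] = 0.071429·(-171.142857) = -12.2245.

-12.2245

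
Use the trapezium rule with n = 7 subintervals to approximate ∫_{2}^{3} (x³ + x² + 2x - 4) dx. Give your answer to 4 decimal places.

h = (3 − 2)/7 = 0.142857.
Nodes x₀,…,x₇ = 2, 2.142857, 2.285714, 2.428571, 2.571429, 2.714286, 2.857143, 3.
f(x) = x³ + x² + 2x - 4: f₀=12, f₁=14.717201, f₂=17.737609, f₃=21.078717, f₄=24.758017, f₅=28.793003, f₆=33.201166, f₇=38.
(h/2)·[f₀ + 2f₁ + 2f₂ + 2f₃ + 2f₄ + 2f₅ + 2f₆ + f₇] = 0.071429·(330.571429) = 23.6122.

23.6122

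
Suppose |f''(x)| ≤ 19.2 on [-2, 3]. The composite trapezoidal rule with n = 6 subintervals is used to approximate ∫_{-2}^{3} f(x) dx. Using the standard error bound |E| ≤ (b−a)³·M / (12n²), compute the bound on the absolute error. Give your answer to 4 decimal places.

|E| ≤ (5)³·19.2 / (12·6²) = 2400/432 = 5.5556.

5.5556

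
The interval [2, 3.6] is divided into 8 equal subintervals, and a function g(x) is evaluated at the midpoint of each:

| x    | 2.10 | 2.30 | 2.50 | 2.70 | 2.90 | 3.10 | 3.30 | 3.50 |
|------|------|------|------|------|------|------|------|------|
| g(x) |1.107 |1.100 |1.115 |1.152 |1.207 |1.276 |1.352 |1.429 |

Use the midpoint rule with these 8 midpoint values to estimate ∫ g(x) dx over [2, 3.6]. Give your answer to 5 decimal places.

1.94760

h = 0.2, n = 8.
h·[y(m₁) + y(m₂) + y(m₃) + y(m₄) + y(m₅) + y(m₆) + y(m₇) + y(m₈)] = 0.2·(9.738) = 1.94760.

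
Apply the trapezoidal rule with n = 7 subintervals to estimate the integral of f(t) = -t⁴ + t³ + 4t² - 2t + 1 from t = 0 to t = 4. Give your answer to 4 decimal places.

h = (4 − 0)/7 = 0.571429.
Nodes t₀,…,t₇ = 0, 0.571429, 1.142857, 1.714286, 2.285714, 2.857143, 3.428571, 4.
f(t) = -t⁴ + t³ + 4t² - 2t + 1: f₀=1, f₁=1.243232, f₂=3.725531, f₃=5.728030, f₄=1.972928, f₅=-15.376510, f₆=-56.715952, f₇=-135.
(h/2)·[f₀ + 2f₁ + 2f₂ + 2f₃ + 2f₄ + 2f₅ + 2f₆ + f₇] = 0.285714·(-252.845481) = -72.2416.

-72.2416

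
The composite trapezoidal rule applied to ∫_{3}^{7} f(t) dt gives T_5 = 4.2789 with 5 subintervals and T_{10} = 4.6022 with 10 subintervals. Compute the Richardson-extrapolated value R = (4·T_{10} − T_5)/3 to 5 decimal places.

4.70997

R = (4·T_{10} − T_5) / 3 = (4·4.6022 − 4.2789)/3 = (14.1299)/3 = 4.70997.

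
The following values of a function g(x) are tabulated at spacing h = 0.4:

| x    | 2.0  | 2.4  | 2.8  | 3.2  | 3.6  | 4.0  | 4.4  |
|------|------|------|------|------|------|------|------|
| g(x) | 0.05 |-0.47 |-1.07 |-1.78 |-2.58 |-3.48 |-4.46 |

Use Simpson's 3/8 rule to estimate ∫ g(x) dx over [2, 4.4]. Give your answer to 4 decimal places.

h = 0.4, n = 6.
(3h/8)·[y₀ + 3y₁ + 3y₂ + 2y₃ + 3y₄ + 3y₅ + y₆] = 0.15·(-30.77) = -4.6155.

-4.6155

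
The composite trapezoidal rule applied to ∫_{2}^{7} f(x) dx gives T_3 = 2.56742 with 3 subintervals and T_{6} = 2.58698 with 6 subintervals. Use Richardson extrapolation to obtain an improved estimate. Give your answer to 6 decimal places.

R = (4·T_{6} − T_3) / 3 = (4·2.58698 − 2.56742)/3 = (7.78050)/3 = 2.593500.

2.593500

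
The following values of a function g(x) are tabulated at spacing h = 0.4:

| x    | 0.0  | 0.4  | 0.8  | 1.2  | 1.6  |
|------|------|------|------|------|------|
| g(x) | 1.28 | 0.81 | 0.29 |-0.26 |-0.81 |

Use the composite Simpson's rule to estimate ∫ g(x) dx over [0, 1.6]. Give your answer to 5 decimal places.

0.43333

h = 0.4, n = 4.
(h/3)·[y₀ + 4y₁ + 2y₂ + 4y₃ + y₄] = 0.133333·(3.25) = 0.43333.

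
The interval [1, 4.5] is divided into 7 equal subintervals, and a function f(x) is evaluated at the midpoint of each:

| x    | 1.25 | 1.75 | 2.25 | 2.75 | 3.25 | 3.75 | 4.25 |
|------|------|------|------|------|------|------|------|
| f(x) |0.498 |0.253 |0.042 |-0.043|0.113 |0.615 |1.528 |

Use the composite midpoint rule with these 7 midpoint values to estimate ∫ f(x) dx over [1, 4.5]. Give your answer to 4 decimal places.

1.5030

h = 0.5, n = 7.
h·[y(m₁) + y(m₂) + y(m₃) + y(m₄) + y(m₅) + y(m₆) + y(m₇)] = 0.5·(3.006) = 1.5030.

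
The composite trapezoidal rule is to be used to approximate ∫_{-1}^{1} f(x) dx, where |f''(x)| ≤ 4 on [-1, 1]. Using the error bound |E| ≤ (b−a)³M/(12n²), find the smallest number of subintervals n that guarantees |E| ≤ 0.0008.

Need 32/(12n²) ≤ 0.0008.
n² ≥ 32/(12·0.0008) = 3333.33 ⇒ n ≥ 57.7350, so the smallest n is 58.

58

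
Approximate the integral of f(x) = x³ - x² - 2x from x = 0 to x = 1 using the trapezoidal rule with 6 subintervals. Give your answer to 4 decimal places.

h = (1 − 0)/6 = 0.166667.
Nodes x₀,…,x₆ = 0, 0.166667, 0.333333, 0.5, 0.666667, 0.833333, 1.
f(x) = x³ - x² - 2x: f₀=0, f₁=-0.356481, f₂=-0.740741, f₃=-1.125, f₄=-1.481481, f₅=-1.782407, f₆=-2.
(h/2)·[f₀ + 2f₁ + 2f₂ + 2f₃ + 2f₄ + 2f₅ + f₆] = 0.083333·(-12.972222) = -1.0810.

-1.0810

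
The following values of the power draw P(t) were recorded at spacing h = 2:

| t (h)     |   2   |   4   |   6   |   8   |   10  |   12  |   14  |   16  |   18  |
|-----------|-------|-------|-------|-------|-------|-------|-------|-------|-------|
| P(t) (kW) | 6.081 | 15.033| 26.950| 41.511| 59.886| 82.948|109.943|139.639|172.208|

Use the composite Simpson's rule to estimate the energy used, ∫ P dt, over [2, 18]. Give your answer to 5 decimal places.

h = 2, n = 8.
(h/3)·[y₀ + 4y₁ + 2y₂ + 4y₃ + 2y₄ + 4y₅ + 2y₆ + 4y₇ + y₈] = 0.666667·(1688.371) = 1125.58067.

1125.58067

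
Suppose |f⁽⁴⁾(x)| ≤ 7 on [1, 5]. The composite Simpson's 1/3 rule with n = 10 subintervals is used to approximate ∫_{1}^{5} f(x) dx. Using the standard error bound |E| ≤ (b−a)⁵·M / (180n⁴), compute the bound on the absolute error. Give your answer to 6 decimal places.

|E| ≤ (4)⁵·7 / (180·10⁴) = 7168/1800000 = 0.003982.

0.003982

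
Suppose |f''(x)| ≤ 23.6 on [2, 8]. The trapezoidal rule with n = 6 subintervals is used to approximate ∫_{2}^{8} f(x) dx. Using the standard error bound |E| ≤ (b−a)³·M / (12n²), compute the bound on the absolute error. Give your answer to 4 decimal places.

|E| ≤ (6)³·23.6 / (12·6²) = 5097.6/432 = 11.8000.

11.8000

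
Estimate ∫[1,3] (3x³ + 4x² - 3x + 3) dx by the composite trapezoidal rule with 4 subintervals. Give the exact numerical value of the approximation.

h = (3 − 1)/4 = 0.5.
Nodes x₀,…,x₄ = 1, 1.5, 2, 2.5, 3.
f(x) = 3x³ + 4x² - 3x + 3: f₀=7, f₁=17.625, f₂=37, f₃=67.375, f₄=111.
(h/2)·[f₀ + 2f₁ + 2f₂ + 2f₃ + f₄] = 0.25·(362) = 90.5.

90.5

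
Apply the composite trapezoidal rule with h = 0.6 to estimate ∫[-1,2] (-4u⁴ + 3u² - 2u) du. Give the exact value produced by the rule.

-24.12816

h = (2 − (-1))/5 = 0.6.
Nodes u₀,…,u₅ = -1, -0.4, 0.2, 0.8, 1.4, 2.
f(u) = -4u⁴ + 3u² - 2u: f₀=1, f₁=1.1776, f₂=-0.2864, f₃=-1.3184, f₄=-12.2864, f₅=-56.
(h/2)·[f₀ + 2f₁ + 2f₂ + 2f₃ + 2f₄ + f₅] = 0.3·(-80.4272) = -24.12816.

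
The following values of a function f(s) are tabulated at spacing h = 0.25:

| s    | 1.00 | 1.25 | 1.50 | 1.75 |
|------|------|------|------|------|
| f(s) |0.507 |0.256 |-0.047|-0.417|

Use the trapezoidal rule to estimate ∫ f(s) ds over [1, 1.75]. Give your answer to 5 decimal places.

0.06350

h = 0.25, n = 3.
(h/2)·[y₀ + 2y₁ + 2y₂ + y₃] = 0.125·(0.508) = 0.06350.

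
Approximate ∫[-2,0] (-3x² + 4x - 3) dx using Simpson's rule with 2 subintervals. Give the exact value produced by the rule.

-22

h = (0 − (-2))/2 = 1.
Nodes x₀,…,x₂ = -2, -1, 0.
f(x) = -3x² + 4x - 3: f₀=-23, f₁=-10, f₂=-3.
(h/3)·[f₀ + 4f₁ + f₂] = 0.333333·(-66) = -22.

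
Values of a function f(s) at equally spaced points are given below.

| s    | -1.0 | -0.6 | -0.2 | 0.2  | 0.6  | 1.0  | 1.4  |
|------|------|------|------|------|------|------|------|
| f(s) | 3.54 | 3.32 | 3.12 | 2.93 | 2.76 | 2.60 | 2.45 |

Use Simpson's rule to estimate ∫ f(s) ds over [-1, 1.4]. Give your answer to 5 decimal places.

h = 0.4, n = 6.
(h/3)·[y₀ + 4y₁ + 2y₂ + 4y₃ + 2y₄ + 4y₅ + y₆] = 0.133333·(53.15) = 7.08667.

7.08667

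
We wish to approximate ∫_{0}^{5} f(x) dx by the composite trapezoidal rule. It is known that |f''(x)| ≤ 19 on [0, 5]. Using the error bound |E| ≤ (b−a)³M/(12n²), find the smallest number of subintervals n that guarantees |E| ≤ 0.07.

Need 2375/(12n²) ≤ 0.07.
n² ≥ 2375/(12·0.07) = 2827.38 ⇒ n ≥ 53.1731, so the smallest n is 54.

54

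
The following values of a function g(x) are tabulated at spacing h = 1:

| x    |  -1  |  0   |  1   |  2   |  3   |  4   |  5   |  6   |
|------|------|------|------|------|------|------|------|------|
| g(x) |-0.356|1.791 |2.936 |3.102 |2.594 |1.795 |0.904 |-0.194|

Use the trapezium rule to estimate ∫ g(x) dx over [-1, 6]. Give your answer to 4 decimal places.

12.8470

h = 1, n = 7.
(h/2)·[y₀ + 2y₁ + 2y₂ + 2y₃ + 2y₄ + 2y₅ + 2y₆ + y₇] = 0.5·(25.694) = 12.8470.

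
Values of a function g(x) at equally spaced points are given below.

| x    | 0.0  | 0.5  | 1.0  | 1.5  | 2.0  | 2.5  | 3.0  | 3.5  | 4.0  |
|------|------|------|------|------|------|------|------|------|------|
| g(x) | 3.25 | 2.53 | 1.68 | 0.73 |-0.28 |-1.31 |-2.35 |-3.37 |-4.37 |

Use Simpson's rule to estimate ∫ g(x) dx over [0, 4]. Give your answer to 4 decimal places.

h = 0.5, n = 8.
(h/3)·[y₀ + 4y₁ + 2y₂ + 4y₃ + 2y₄ + 4y₅ + 2y₆ + 4y₇ + y₈] = 0.166667·(-8.70) = -1.4500.

-1.4500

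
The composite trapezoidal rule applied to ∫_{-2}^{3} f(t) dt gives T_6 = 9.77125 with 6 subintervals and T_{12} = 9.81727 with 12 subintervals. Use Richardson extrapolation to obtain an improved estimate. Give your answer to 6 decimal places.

R = (4·T_{12} − T_6) / 3 = (4·9.81727 − 9.77125)/3 = (29.49783)/3 = 9.832610.

9.832610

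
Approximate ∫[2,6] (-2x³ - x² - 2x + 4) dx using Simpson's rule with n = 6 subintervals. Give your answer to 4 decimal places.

-725.3333

h = (6 − 2)/6 = 0.666667.
Nodes x₀,…,x₆ = 2, 2.666667, 3.333333, 4, 4.666667, 5.333333, 6.
f(x) = -2x³ - x² - 2x + 4: f₀=-20, f₁=-46.370370, f₂=-87.851852, f₃=-148, f₄=-230.370370, f₅=-338.518519, f₆=-476.
(h/3)·[f₀ + 4f₁ + 2f₂ + 4f₃ + 2f₄ + 4f₅ + f₆] = 0.222222·(-3264) = -725.3333.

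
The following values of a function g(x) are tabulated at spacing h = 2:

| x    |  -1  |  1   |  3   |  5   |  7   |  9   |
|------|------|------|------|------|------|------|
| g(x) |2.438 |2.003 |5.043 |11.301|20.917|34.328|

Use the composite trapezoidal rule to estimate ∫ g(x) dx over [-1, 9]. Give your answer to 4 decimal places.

h = 2, n = 5.
(h/2)·[y₀ + 2y₁ + 2y₂ + 2y₃ + 2y₄ + y₅] = 1·(115.294) = 115.2940.

115.2940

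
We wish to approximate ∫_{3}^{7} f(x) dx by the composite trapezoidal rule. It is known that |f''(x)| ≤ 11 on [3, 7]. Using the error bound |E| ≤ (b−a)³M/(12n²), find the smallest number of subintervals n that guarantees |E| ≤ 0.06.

Need 704/(12n²) ≤ 0.06.
n² ≥ 704/(12·0.06) = 977.778 ⇒ n ≥ 31.2694, so the smallest n is 32.

32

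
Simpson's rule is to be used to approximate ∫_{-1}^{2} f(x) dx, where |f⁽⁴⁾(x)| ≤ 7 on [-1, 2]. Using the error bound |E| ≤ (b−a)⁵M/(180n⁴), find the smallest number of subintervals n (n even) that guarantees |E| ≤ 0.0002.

Need 1701/(180n⁴) ≤ 0.0002.
n⁴ ≥ 1701/(180·0.0002) = 47250 ⇒ n ≥ 14.7435, so the smallest even n is 16. (n must be even for Simpson's rule.)

16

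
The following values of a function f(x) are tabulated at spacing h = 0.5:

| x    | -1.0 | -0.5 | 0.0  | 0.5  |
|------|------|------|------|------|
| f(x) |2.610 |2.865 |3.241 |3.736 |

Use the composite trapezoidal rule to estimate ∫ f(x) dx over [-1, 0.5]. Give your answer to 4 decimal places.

h = 0.5, n = 3.
(h/2)·[y₀ + 2y₁ + 2y₂ + y₃] = 0.25·(18.558) = 4.6395.

4.6395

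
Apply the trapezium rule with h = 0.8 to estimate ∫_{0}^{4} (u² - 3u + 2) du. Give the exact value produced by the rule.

5.76

h = (4 − 0)/5 = 0.8.
Nodes u₀,…,u₅ = 0, 0.8, 1.6, 2.4, 3.2, 4.
f(u) = u² - 3u + 2: f₀=2, f₁=0.24, f₂=-0.24, f₃=0.56, f₄=2.64, f₅=6.
(h/2)·[f₀ + 2f₁ + 2f₂ + 2f₃ + 2f₄ + f₅] = 0.4·(14.4) = 5.76.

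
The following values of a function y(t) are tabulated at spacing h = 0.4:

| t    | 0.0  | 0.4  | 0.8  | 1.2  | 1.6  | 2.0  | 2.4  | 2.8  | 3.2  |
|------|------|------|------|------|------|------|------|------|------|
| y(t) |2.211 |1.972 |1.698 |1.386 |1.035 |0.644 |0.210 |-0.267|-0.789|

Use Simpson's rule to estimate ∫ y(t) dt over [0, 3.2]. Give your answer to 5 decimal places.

2.96640

h = 0.4, n = 8.
(h/3)·[y₀ + 4y₁ + 2y₂ + 4y₃ + 2y₄ + 4y₅ + 2y₆ + 4y₇ + y₈] = 0.133333·(22.248) = 2.96640.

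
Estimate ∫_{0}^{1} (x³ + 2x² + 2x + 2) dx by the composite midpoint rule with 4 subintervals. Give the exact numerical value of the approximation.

h = (1 − 0)/4 = 0.25.
Midpoints m₁,…,m₄ = 0.125, 0.375, 0.625, 0.875.
f(m₁)=2.283203125, f(m₂)=3.083984375, f(m₃)=4.275390625, f(m₄)=5.951171875.
h·[f(m₁) + f(m₂) + f(m₃) + f(m₄)] = 0.25·(15.59375) = 3.8984375.

3.8984375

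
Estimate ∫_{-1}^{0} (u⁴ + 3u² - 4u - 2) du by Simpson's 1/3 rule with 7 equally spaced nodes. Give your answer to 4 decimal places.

h = (0 − (-1))/6 = 0.166667.
Nodes u₀,…,u₆ = -1, -0.833333, -0.666667, -0.5, -0.333333, -0.166667, 0.
f(u) = u⁴ + 3u² - 4u - 2: f₀=6, f₁=3.898920, f₂=2.197531, f₃=0.8125, f₄=-0.320988, f₅=-1.249228, f₆=-2.
(h/3)·[f₀ + 4f₁ + 2f₂ + 4f₃ + 2f₄ + 4f₅ + f₆] = 0.055556·(21.601852) = 1.2001.

1.2001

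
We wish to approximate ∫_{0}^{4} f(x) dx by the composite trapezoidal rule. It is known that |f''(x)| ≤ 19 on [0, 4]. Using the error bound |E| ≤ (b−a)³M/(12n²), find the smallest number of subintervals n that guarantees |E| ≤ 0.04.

Need 1216/(12n²) ≤ 0.04.
n² ≥ 1216/(12·0.04) = 2533.33 ⇒ n ≥ 50.3322, so the smallest n is 51.

51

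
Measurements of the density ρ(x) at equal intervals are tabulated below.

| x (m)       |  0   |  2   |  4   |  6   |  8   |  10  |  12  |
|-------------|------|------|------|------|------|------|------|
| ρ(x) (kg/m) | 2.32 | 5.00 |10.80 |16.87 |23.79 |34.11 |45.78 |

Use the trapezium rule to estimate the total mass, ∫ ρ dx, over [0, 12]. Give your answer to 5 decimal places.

229.24000

h = 2, n = 6.
(h/2)·[y₀ + 2y₁ + 2y₂ + 2y₃ + 2y₄ + 2y₅ + y₆] = 1·(229.24) = 229.24000.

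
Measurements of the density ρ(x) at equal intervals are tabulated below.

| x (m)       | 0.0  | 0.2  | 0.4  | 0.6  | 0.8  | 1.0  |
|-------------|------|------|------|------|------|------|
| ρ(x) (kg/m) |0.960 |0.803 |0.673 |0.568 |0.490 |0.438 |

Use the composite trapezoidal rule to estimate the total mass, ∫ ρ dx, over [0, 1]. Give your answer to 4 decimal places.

h = 0.2, n = 5.
(h/2)·[y₀ + 2y₁ + 2y₂ + 2y₃ + 2y₄ + y₅] = 0.1·(6.466) = 0.6466.

0.6466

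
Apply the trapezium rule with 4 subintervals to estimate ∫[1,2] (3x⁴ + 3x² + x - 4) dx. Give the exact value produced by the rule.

h = (2 − 1)/4 = 0.25.
Nodes x₀,…,x₄ = 1, 1.25, 1.5, 1.75, 2.
f(x) = 3x⁴ + 3x² + x - 4: f₀=3, f₁=9.26171875, f₂=19.4375, f₃=35.07421875, f₄=58.
(h/2)·[f₀ + 2f₁ + 2f₂ + 2f₃ + f₄] = 0.125·(188.546875) = 23.568359375.

23.568359375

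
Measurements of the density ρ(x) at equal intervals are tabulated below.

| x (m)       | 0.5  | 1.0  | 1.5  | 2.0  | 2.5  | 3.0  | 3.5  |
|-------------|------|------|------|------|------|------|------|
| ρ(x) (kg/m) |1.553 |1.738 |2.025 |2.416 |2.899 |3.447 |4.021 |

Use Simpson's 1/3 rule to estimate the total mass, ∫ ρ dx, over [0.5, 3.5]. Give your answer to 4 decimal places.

7.6377

h = 0.5, n = 6.
(h/3)·[y₀ + 4y₁ + 2y₂ + 4y₃ + 2y₄ + 4y₅ + y₆] = 0.166667·(45.826) = 7.6377.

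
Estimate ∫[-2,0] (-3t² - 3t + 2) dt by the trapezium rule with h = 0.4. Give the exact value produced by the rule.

1.84

h = (0 − (-2))/5 = 0.4.
Nodes t₀,…,t₅ = -2, -1.6, -1.2, -0.8, -0.4, 0.
f(t) = -3t² - 3t + 2: f₀=-4, f₁=-0.88, f₂=1.28, f₃=2.48, f₄=2.72, f₅=2.
(h/2)·[f₀ + 2f₁ + 2f₂ + 2f₃ + 2f₄ + f₅] = 0.2·(9.2) = 1.84.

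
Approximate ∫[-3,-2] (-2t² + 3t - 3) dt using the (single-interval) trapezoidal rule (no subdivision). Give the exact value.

-23.5

T = (b−a)/2 · [f(-3) + f(-2)] = 0.5·[(-30) + (-17)] = -23.5.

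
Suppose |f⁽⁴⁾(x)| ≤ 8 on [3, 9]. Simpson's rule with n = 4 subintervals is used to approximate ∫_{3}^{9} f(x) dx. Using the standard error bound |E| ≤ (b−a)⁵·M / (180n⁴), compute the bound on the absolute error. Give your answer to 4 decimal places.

|E| ≤ (6)⁵·8 / (180·4⁴) = 62208/46080 = 1.3500.

1.3500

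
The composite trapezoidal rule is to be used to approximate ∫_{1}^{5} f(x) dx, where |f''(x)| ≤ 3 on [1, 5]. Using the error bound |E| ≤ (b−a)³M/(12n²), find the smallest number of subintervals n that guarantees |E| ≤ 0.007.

48

Need 192/(12n²) ≤ 0.007.
n² ≥ 192/(12·0.007) = 2285.71 ⇒ n ≥ 47.8091, so the smallest n is 48.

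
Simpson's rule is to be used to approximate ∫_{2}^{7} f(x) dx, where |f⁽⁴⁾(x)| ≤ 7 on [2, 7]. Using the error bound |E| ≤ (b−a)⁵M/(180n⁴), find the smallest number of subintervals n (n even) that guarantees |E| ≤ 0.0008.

20

Need 21875/(180n⁴) ≤ 0.0008.
n⁴ ≥ 21875/(180·0.0008) = 151910 ⇒ n ≥ 19.7422, so the smallest even n is 20. (n must be even for Simpson's rule.)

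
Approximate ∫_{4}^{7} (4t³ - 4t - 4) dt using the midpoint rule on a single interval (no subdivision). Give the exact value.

1918.5

M = (b−a)·f(5.5) = 3·(639.5) = 1918.5.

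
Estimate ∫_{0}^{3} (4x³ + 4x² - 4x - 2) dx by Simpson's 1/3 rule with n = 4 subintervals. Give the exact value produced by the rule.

93

h = (3 − 0)/4 = 0.75.
Nodes x₀,…,x₄ = 0, 0.75, 1.5, 2.25, 3.
f(x) = 4x³ + 4x² - 4x - 2: f₀=-2, f₁=-1.0625, f₂=14.5, f₃=54.8125, f₄=130.
(h/3)·[f₀ + 4f₁ + 2f₂ + 4f₃ + f₄] = 0.25·(372) = 93.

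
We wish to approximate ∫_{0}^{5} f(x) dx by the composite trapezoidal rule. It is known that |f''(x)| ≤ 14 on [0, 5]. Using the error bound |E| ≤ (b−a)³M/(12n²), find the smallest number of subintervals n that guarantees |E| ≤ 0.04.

61

Need 1750/(12n²) ≤ 0.04.
n² ≥ 1750/(12·0.04) = 3645.83 ⇒ n ≥ 60.3807, so the smallest n is 61.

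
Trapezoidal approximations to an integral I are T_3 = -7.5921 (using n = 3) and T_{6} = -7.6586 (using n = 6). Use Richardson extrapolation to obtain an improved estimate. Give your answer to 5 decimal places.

R = (4·T_{6} − T_3) / 3 = (4·(-7.6586) − (-7.5921))/3 = (-23.0423)/3 = -7.68077.

-7.68077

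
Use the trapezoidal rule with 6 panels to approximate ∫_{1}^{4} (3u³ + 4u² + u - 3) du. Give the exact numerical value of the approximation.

277.0625

h = (4 − 1)/6 = 0.5.
Nodes u₀,…,u₆ = 1, 1.5, 2, 2.5, 3, 3.5, 4.
f(u) = 3u³ + 4u² + u - 3: f₀=5, f₁=17.625, f₂=39, f₃=71.375, f₄=117, f₅=178.125, f₆=257.
(h/2)·[f₀ + 2f₁ + 2f₂ + 2f₃ + 2f₄ + 2f₅ + f₆] = 0.25·(1108.25) = 277.0625.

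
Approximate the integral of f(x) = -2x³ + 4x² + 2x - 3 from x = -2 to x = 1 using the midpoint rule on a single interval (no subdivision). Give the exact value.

-8.25

M = (b−a)·f(-0.5) = 3·(-2.75) = -8.25.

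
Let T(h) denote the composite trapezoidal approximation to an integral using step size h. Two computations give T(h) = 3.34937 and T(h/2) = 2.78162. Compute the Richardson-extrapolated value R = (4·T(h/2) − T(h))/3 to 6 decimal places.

R = (4·T(h/2) − T(h)) / 3 = (4·2.78162 − 3.34937)/3 = (7.77711)/3 = 2.592370.

2.592370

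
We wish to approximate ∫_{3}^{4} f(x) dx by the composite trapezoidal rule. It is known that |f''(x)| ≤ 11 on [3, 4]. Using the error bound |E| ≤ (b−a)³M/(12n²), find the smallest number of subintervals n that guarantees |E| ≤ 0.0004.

48

Need 11/(12n²) ≤ 0.0004.
n² ≥ 11/(12·0.0004) = 2291.67 ⇒ n ≥ 47.8714, so the smallest n is 48.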